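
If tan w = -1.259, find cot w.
cot w = 1/tan w = -0.7943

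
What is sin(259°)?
sin(259°) = -0.9816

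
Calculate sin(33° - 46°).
sin(33° - 46°) = sin 33° cos 46° - cos 33° sin 46° = -0.225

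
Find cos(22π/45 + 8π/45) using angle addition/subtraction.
cos(22π/45 + 8π/45) = cos 22π/45 cos 8π/45 - sin 22π/45 sin 8π/45 = -1/2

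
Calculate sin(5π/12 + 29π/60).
sin(5π/12 + 29π/60) = sin 5π/12 cos 29π/60 + cos 5π/12 sin 29π/60 = 0.309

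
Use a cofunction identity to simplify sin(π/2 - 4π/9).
sin(π/2 - 4π/9) = cos(4π/9)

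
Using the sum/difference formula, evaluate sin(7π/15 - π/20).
sin(7π/15 - π/20) = sin 7π/15 cos π/20 - cos 7π/15 sin π/20 = (√6+√2)/4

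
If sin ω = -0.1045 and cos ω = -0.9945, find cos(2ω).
cos(2ω) = cos²ω - sin²ω = 0.9781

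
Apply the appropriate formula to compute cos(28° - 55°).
cos(28° - 55°) = cos 28° cos 55° + sin 28° sin 55° = 0.891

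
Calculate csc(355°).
csc(355°) = -11.47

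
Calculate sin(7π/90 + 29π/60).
sin(7π/90 + 29π/60) = sin 7π/90 cos 29π/60 + cos 7π/90 sin 29π/60 = 0.9816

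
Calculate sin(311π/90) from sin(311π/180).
sin(311π/90) = 2 sin 311π/180 cos 311π/180 = -0.9903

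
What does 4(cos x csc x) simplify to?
4(cos x csc x) = 4(cot x) (using Reciprocal + quotient)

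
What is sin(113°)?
sin(113°) = 0.9205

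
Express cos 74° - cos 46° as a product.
cos 74° - cos 46° = -2 sin(60°) sin(14°)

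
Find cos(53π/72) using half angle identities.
cos(53π/72) = -√((1 + cos 53π/36)/2) = -0.6756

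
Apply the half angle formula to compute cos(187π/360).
cos(187π/360) = -√((1 + cos 187π/180)/2) = -0.06105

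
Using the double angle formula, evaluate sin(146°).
sin(146°) = 2 sin 73° cos 73° = 0.5592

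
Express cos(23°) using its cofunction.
cos(23°) = sin(90° - 23°) = sin(67°)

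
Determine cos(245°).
cos(245°) = -0.4226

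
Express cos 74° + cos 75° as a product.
cos 74° + cos 75° = 2 cos(74.5°) cos(-0.5°)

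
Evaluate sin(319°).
sin(319°) = -0.6561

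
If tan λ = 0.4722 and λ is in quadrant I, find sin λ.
sin λ = 0.427 (using tan²λ + 1 = sec²λ)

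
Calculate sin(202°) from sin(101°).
sin(202°) = 2 sin 101° cos 101° = -0.3746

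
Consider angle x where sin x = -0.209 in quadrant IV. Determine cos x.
cos x = √(1 - sin²x) = 0.9779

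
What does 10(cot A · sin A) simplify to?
10(cot A · sin A) = 10(cos A) (using Quotient identity)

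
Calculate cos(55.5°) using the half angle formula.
cos(55.5°) = √((1 + cos 111°)/2) = 0.5664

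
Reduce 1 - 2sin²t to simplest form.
1 - 2sin²t = cos(2t) (using Double angle)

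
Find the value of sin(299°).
sin(299°) = -0.8746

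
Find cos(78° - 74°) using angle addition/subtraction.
cos(78° - 74°) = cos 78° cos 74° + sin 78° sin 74° = 0.9976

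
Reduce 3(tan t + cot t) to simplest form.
3(tan t + cot t) = 3(sec t csc t) (using Quotient identities)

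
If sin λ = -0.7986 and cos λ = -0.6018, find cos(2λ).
cos(2λ) = cos²λ - sin²λ = -0.2756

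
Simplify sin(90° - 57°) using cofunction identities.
sin(90° - 57°) = cos(57°)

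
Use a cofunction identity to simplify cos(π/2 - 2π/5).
cos(π/2 - 2π/5) = sin(2π/5)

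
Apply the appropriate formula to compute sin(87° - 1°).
sin(87° - 1°) = sin 87° cos 1° - cos 87° sin 1° = 0.9976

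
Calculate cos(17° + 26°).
cos(17° + 26°) = cos 17° cos 26° - sin 17° sin 26° = 0.7314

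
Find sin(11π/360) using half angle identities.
sin(11π/360) = √((1 - cos 11π/180)/2) = 0.09585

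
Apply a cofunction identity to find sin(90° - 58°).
sin(90° - 58°) = cos(58°) = 0.5299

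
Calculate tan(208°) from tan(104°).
tan(208°) = 2 tan 104° / (1 - tan²104°) = 0.5317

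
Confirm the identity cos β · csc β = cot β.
LHS = cos β · (1/sin β) = cos β/sin β = cot β = RHS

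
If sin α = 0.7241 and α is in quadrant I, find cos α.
cos α = 0.6897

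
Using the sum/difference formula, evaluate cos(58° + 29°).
cos(58° + 29°) = cos 58° cos 29° - sin 58° sin 29° = 0.05234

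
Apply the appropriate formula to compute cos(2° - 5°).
cos(2° - 5°) = cos 2° cos 5° + sin 2° sin 5° = 0.9986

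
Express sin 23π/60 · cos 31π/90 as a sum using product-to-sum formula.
sin 23π/60 cos 31π/90 = (1/2)[sin(23π/60+31π/90) + sin(23π/60-31π/90)]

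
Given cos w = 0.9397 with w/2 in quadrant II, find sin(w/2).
sin(w/2) = ±√((1 - cos w)/2); positive since w/2 ∈ QII, so sin(w/2) = 0.1736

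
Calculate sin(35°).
sin(35°) = 0.5736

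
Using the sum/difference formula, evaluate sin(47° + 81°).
sin(47° + 81°) = sin 47° cos 81° + cos 47° sin 81° = 0.788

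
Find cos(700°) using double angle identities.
cos(700°) = 2cos²350° - 1 = 0.9397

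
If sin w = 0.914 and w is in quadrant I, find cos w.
cos w = 0.4057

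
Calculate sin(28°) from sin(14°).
sin(28°) = 2 sin 14° cos 14° = 0.4695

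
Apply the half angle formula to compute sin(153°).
sin(153°) = √((1 - cos 306°)/2) = 0.454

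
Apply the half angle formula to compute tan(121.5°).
tan(121.5°) = sin 243° / (1 + cos 243°) = -1.632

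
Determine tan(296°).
tan(296°) = -2.05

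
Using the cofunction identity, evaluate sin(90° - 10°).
sin(90° - 10°) = cos(10°) = 0.9848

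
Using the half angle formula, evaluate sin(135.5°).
sin(135.5°) = √((1 - cos 271°)/2) = 0.7009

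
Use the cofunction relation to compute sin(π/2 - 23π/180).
sin(π/2 - 23π/180) = cos(23π/180) = 0.9205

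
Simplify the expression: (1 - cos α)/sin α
(1 - cos α)/sin α = tan(α/2) (using Half angle)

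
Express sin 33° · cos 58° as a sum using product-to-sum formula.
sin 33° cos 58° = (1/2)[sin(33°+58°) + sin(33°-58°)]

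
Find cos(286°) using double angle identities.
cos(286°) = cos²143° - sin²143° = 0.2756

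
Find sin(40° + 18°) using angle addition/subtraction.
sin(40° + 18°) = sin 40° cos 18° + cos 40° sin 18° = 0.848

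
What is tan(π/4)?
tan(π/4) = 1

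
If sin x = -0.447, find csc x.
csc x = 1/sin x = -2.237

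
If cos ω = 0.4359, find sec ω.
sec ω = 1/cos ω = 2.294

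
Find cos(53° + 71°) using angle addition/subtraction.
cos(53° + 71°) = cos 53° cos 71° - sin 53° sin 71° = -0.5592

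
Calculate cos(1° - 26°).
cos(1° - 26°) = cos 1° cos 26° + sin 1° sin 26° = 0.9063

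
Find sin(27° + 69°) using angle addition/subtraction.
sin(27° + 69°) = sin 27° cos 69° + cos 27° sin 69° = 0.9945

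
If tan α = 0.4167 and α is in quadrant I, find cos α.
cos α = 0.9231 (using tan²α + 1 = sec²α)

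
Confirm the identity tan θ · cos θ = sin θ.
LHS = (sin θ/cos θ) · cos θ = sin θ = RHS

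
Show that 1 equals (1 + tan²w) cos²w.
RHS = sec²w · cos²w = (1/cos²w) · cos²w = 1 = LHS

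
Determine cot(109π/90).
cot(109π/90) = 1.28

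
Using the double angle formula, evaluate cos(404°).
cos(404°) = cos²202° - sin²202° = 0.7193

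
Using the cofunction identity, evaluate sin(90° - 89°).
sin(90° - 89°) = cos(89°) = 0.01745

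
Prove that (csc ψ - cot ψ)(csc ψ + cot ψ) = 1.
LHS = csc²ψ - cot²ψ = (1 + cot²ψ) - cot²ψ = 1 = RHS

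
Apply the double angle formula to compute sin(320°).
sin(320°) = 2 sin 160° cos 160° = -0.6428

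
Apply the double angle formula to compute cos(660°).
cos(660°) = cos²330° - sin²330° = 1/2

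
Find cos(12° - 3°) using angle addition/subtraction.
cos(12° - 3°) = cos 12° cos 3° + sin 12° sin 3° = 0.9877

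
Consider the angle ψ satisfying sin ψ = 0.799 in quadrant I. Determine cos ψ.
cos ψ = √(1 - sin²ψ) = 0.6013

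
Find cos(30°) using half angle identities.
cos(30°) = √((1 + cos 60°)/2) = √3/2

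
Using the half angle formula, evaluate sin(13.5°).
sin(13.5°) = √((1 - cos 27°)/2) = 0.2334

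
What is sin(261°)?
sin(261°) = -0.9877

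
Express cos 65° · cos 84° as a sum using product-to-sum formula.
cos 65° cos 84° = (1/2)[cos(65°-84°) + cos(65°+84°)]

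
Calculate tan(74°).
tan(74°) = 3.487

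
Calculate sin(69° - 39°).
sin(69° - 39°) = sin 69° cos 39° - cos 69° sin 39° = 1/2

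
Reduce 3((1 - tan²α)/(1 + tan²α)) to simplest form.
3((1 - tan²α)/(1 + tan²α)) = 3(cos(2α)) (using Double angle)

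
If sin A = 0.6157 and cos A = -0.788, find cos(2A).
cos(2A) = cos²A - sin²A = 0.2419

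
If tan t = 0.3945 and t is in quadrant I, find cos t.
cos t = 0.9302 (using tan²t + 1 = sec²t)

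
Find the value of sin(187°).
sin(187°) = -0.1219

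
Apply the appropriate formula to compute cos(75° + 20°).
cos(75° + 20°) = cos 75° cos 20° - sin 75° sin 20° = -0.08716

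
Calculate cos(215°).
cos(215°) = -0.8192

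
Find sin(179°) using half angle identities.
sin(179°) = √((1 - cos 358°)/2) = 0.01745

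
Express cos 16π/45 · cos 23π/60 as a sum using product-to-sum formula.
cos 16π/45 cos 23π/60 = (1/2)[cos(16π/45-23π/60) + cos(16π/45+23π/60)]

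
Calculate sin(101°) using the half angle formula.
sin(101°) = √((1 - cos 202°)/2) = 0.9816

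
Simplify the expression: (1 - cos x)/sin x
(1 - cos x)/sin x = tan(x/2) (using Half angle)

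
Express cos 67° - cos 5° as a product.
cos 67° - cos 5° = -2 sin(36°) sin(31°)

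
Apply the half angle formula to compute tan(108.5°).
tan(108.5°) = sin 217° / (1 + cos 217°) = -2.989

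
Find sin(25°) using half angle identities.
sin(25°) = √((1 - cos 50°)/2) = 0.4226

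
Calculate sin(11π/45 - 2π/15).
sin(11π/45 - 2π/15) = sin 11π/45 cos 2π/15 - cos 11π/45 sin 2π/15 = 0.342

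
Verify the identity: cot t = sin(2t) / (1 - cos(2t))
RHS = 2 sin t cos t / (2sin²t) = cos t/sin t = cot t = LHS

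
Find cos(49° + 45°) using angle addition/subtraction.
cos(49° + 45°) = cos 49° cos 45° - sin 49° sin 45° = -0.06976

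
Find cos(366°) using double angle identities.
cos(366°) = cos²183° - sin²183° = 0.9945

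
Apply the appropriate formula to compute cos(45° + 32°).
cos(45° + 32°) = cos 45° cos 32° - sin 45° sin 32° = 0.225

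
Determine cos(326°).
cos(326°) = 0.829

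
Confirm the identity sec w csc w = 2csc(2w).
RHS = 2/sin(2w) = 2/(2 sin w cos w) = 1/(sin w cos w) = (1/cos w)(1/sin w) = sec w csc w = LHS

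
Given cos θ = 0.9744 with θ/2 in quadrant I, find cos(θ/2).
cos(θ/2) = ±√((1 + cos θ)/2); positive since θ/2 ∈ QI, so cos(θ/2) = 0.9936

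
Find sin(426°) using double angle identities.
sin(426°) = 2 sin 213° cos 213° = 0.9135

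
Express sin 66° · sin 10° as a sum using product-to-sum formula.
sin 66° sin 10° = (1/2)[cos(66°-10°) - cos(66°+10°)]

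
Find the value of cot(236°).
cot(236°) = 0.6745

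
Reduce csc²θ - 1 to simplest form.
csc²θ - 1 = cot²θ (using Pythagorean identity)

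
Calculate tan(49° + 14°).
tan(49° + 14°) = (tan 49° + tan 14°)/(1 - tan 49° tan 14°) = 1.963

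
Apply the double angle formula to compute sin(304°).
sin(304°) = 2 sin 152° cos 152° = -0.829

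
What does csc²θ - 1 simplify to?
csc²θ - 1 = cot²θ (using Pythagorean identity)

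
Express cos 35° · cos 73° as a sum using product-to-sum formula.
cos 35° cos 73° = (1/2)[cos(35°-73°) + cos(35°+73°)]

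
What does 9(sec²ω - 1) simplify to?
9(sec²ω - 1) = 9(tan²ω) (using Pythagorean identity)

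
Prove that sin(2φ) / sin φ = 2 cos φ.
LHS = 2 sin φ cos φ / sin φ = 2 cos φ = RHS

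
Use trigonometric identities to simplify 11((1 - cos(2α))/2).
11((1 - cos(2α))/2) = 11(sin²α) (using Power reduction)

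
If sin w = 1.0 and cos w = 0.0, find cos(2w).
cos(2w) = cos²w - sin²w = -1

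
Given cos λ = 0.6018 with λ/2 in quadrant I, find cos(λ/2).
cos(λ/2) = ±√((1 + cos λ)/2); positive since λ/2 ∈ QI, so cos(λ/2) = 0.8949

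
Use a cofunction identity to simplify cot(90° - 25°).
cot(90° - 25°) = tan(25°)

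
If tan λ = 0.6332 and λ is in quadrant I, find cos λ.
cos λ = 0.8449 (using tan²λ + 1 = sec²λ)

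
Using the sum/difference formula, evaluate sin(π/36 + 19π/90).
sin(π/36 + 19π/90) = sin π/36 cos 19π/90 + cos π/36 sin 19π/90 = 0.682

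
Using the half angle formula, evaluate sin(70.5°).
sin(70.5°) = √((1 - cos 141°)/2) = 0.9426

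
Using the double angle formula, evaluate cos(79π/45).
cos(79π/45) = cos²79π/90 - sin²79π/90 = 0.7193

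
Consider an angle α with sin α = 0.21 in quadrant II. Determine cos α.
cos α = ±√(1 - sin²α) = -0.9777 (negative in QII)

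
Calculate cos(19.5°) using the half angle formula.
cos(19.5°) = √((1 + cos 39°)/2) = 0.9426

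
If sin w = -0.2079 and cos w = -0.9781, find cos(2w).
cos(2w) = cos²w - sin²w = 0.9135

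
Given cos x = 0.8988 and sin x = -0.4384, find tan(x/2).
tan(x/2) = sin x / (1 + cos x) = -0.2309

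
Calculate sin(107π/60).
sin(107π/60) = -0.6293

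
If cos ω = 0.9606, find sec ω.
sec ω = 1/cos ω = 1.041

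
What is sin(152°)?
sin(152°) = 0.4695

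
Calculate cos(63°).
cos(63°) = 0.454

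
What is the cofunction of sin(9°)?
sin(9°) = cos(90° - 9°) = cos(81°)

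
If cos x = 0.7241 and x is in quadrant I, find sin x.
sin x = 0.6897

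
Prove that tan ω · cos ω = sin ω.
LHS = (sin ω/cos ω) · cos ω = sin ω = RHS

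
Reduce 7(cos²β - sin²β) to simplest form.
7(cos²β - sin²β) = 7(cos(2β)) (using Double angle)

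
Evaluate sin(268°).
sin(268°) = -0.9994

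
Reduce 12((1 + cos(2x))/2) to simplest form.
12((1 + cos(2x))/2) = 12(cos²x) (using Power reduction)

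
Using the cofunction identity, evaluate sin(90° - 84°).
sin(90° - 84°) = cos(84°) = 0.1045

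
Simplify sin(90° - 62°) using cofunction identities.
sin(90° - 62°) = cos(62°)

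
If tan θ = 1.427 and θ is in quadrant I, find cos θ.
cos θ = 0.5739 (using tan²θ + 1 = sec²θ)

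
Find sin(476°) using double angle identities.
sin(476°) = 2 sin 238° cos 238° = 0.8988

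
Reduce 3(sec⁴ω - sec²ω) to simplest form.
3(sec⁴ω - sec²ω) = 3(tan⁴ω + tan²ω) (using Pythagorean)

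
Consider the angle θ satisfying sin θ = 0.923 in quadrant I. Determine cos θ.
cos θ = √(1 - sin²θ) = 0.3848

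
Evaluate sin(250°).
sin(250°) = -0.9397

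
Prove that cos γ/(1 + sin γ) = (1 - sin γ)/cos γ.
RHS = (1 - sin γ)(1 + sin γ) / (cos γ(1 + sin γ)) = (1 - sin²γ) / (cos γ(1 + sin γ)) = cos²γ / (cos γ(1 + sin γ)) = cos γ/(1 + sin γ) = LHS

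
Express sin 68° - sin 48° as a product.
sin 68° - sin 48° = 2 cos(58°) sin(10°)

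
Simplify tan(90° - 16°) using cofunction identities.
tan(90° - 16°) = cot(16°)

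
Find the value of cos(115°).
cos(115°) = -0.4226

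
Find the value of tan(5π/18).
tan(5π/18) = 1.192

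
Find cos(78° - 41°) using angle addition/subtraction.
cos(78° - 41°) = cos 78° cos 41° + sin 78° sin 41° = 0.7986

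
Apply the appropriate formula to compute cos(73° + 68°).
cos(73° + 68°) = cos 73° cos 68° - sin 73° sin 68° = -0.7771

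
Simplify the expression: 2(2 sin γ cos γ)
2(2 sin γ cos γ) = 2(sin(2γ)) (using Double angle)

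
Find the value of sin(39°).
sin(39°) = 0.6293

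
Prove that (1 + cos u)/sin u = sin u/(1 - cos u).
RHS = sin u(1 + cos u) / ((1 - cos u)(1 + cos u)) = sin u(1 + cos u) / (1 - cos²u) = sin u(1 + cos u) / sin²u = (1 + cos u)/sin u = LHS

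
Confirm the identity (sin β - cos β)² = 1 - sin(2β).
LHS = sin²β - 2 sin β cos β + cos²β = (sin²β + cos²β) - 2 sin β cos β = 1 - sin(2β) = RHS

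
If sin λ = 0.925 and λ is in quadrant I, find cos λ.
cos λ = 0.38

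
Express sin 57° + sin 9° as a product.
sin 57° + sin 9° = 2 sin(33°) cos(24°)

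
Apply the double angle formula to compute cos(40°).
cos(40°) = cos²20° - sin²20° = 0.766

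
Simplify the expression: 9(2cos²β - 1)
9(2cos²β - 1) = 9(cos(2β)) (using Double angle)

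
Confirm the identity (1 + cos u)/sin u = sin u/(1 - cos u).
RHS = sin u(1 + cos u) / ((1 - cos u)(1 + cos u)) = sin u(1 + cos u) / (1 - cos²u) = sin u(1 + cos u) / sin²u = (1 + cos u)/sin u = LHS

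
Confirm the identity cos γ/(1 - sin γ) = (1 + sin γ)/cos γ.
RHS = (1 + sin γ)(1 - sin γ) / (cos γ(1 - sin γ)) = (1 - sin²γ) / (cos γ(1 - sin γ)) = cos²γ / (cos γ(1 - sin γ)) = cos γ/(1 - sin γ) = LHS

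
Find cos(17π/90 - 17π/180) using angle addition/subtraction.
cos(17π/90 - 17π/180) = cos 17π/90 cos 17π/180 + sin 17π/90 sin 17π/180 = 0.9563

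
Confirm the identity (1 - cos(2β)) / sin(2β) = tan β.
LHS = 2sin²β / (2 sin β cos β) = sin β/cos β = tan β = RHS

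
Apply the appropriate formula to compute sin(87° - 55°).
sin(87° - 55°) = sin 87° cos 55° - cos 87° sin 55° = 0.5299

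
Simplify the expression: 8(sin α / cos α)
8(sin α / cos α) = 8(tan α) (using Quotient identity)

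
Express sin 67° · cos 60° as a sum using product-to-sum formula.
sin 67° cos 60° = (1/2)[sin(67°+60°) + sin(67°-60°)]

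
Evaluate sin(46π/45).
sin(46π/45) = -0.06976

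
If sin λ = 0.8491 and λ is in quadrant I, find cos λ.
cos λ = 0.5282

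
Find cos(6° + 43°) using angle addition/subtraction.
cos(6° + 43°) = cos 6° cos 43° - sin 6° sin 43° = 0.6561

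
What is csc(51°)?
csc(51°) = 1.287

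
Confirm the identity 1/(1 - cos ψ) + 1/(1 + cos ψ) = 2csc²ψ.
LHS = [(1 + cos ψ) + (1 - cos ψ)] / [(1 - cos ψ)(1 + cos ψ)] = 2/(1 - cos²ψ) = 2/sin²ψ = 2csc²ψ = RHS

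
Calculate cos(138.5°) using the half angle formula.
cos(138.5°) = -√((1 + cos 277°)/2) = -0.749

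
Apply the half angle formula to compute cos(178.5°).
cos(178.5°) = -√((1 + cos 357°)/2) = -0.9997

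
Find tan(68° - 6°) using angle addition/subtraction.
tan(68° - 6°) = (tan 68° - tan 6°)/(1 + tan 68° tan 6°) = 1.881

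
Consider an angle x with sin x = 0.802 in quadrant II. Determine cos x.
cos x = ±√(1 - sin²x) = -0.5973 (negative in QII)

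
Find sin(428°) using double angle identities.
sin(428°) = 2 sin 214° cos 214° = 0.9272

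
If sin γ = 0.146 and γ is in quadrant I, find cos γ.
cos γ = 0.9893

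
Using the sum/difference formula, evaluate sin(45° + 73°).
sin(45° + 73°) = sin 45° cos 73° + cos 45° sin 73° = 0.8829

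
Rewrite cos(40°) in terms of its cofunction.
cos(40°) = sin(90° - 40°) = sin(50°)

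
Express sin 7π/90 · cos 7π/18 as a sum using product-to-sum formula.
sin 7π/90 cos 7π/18 = (1/2)[sin(7π/90+7π/18) + sin(7π/90-7π/18)]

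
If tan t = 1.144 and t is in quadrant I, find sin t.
sin t = 0.7529 (using tan²t + 1 = sec²t)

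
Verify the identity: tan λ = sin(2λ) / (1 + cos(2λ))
RHS = 2 sin λ cos λ / (2cos²λ) = sin λ/cos λ = tan λ = LHS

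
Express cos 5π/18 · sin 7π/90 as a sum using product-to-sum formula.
cos 5π/18 sin 7π/90 = (1/2)[sin(5π/18+7π/90) - sin(5π/18-7π/90)]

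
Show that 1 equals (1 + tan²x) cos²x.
RHS = sec²x · cos²x = (1/cos²x) · cos²x = 1 = LHS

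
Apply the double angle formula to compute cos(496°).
cos(496°) = cos²248° - sin²248° = -0.7193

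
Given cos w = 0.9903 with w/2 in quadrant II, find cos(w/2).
cos(w/2) = ±√((1 + cos w)/2); negative since w/2 ∈ QII, so cos(w/2) = -0.9976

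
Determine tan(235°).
tan(235°) = 1.428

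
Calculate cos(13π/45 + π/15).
cos(13π/45 + π/15) = cos 13π/45 cos π/15 - sin 13π/45 sin π/15 = 0.4384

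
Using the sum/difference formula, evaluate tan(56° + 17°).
tan(56° + 17°) = (tan 56° + tan 17°)/(1 - tan 56° tan 17°) = 3.271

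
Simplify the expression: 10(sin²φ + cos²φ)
10(sin²φ + cos²φ) = 10 (using Pythagorean identity)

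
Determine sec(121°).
sec(121°) = -1.942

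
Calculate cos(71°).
cos(71°) = 0.3256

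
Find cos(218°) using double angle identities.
cos(218°) = cos²109° - sin²109° = -0.788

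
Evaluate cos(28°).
cos(28°) = 0.8829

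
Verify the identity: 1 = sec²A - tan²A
RHS = 1/cos²A - sin²A/cos²A = (1 - sin²A)/cos²A = cos²A/cos²A = 1 = LHS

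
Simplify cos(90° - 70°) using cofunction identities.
cos(90° - 70°) = sin(70°)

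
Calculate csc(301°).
csc(301°) = -1.167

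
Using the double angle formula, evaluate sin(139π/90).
sin(139π/90) = 2 sin 139π/180 cos 139π/180 = -0.9903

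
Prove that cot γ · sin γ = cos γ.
LHS = (cos γ/sin γ) · sin γ = cos γ = RHS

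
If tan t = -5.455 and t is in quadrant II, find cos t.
cos t = -0.1803 (using tan²t + 1 = sec²t)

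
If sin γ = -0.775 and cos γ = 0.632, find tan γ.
tan γ = sin γ / cos γ = -1.226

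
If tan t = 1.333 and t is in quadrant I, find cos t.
cos t = 0.6001 (using tan²t + 1 = sec²t)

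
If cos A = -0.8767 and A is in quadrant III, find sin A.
sin A = -0.481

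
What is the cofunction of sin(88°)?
sin(88°) = cos(90° - 88°) = cos(2°)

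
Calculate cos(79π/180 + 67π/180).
cos(79π/180 + 67π/180) = cos 79π/180 cos 67π/180 - sin 79π/180 sin 67π/180 = -0.829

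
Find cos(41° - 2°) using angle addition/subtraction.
cos(41° - 2°) = cos 41° cos 2° + sin 41° sin 2° = 0.7771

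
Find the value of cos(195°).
cos(195°) = -(√6+√2)/4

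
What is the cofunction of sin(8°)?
sin(8°) = cos(90° - 8°) = cos(82°)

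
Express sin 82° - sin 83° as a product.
sin 82° - sin 83° = 2 cos(82.5°) sin(-0.5°)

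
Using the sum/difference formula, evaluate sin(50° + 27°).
sin(50° + 27°) = sin 50° cos 27° + cos 50° sin 27° = 0.9744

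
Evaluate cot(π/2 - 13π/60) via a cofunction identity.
cot(π/2 - 13π/60) = tan(13π/60) = 0.8098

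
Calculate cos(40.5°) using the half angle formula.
cos(40.5°) = √((1 + cos 81°)/2) = 0.7604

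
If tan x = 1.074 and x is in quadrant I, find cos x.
cos x = 0.6814 (using tan²x + 1 = sec²x)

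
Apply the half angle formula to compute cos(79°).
cos(79°) = √((1 + cos 158°)/2) = 0.1908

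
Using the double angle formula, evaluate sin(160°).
sin(160°) = 2 sin 80° cos 80° = 0.342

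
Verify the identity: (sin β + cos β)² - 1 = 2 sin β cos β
LHS = sin²β + 2 sin β cos β + cos²β - 1 = (sin²β + cos²β) + 2 sin β cos β - 1 = 1 + 2 sin β cos β - 1 = 2 sin β cos β = RHS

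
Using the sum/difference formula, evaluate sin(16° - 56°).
sin(16° - 56°) = sin 16° cos 56° - cos 16° sin 56° = -0.6428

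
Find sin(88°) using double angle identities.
sin(88°) = 2 sin 44° cos 44° = 0.9994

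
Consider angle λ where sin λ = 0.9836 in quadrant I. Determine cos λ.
cos λ = √(1 - sin²λ) = 0.1804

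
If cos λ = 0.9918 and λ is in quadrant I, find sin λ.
sin λ = 0.1278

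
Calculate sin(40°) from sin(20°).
sin(40°) = 2 sin 20° cos 20° = 0.6428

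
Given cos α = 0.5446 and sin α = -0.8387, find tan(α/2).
tan(α/2) = sin α / (1 + cos α) = -0.543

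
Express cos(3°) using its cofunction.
cos(3°) = sin(90° - 3°) = sin(87°)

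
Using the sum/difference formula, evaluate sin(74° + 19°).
sin(74° + 19°) = sin 74° cos 19° + cos 74° sin 19° = 0.9986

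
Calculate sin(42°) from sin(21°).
sin(42°) = 2 sin 21° cos 21° = 0.6691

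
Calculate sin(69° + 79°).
sin(69° + 79°) = sin 69° cos 79° + cos 69° sin 79° = 0.5299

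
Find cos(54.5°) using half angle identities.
cos(54.5°) = √((1 + cos 109°)/2) = 0.5807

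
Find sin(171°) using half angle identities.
sin(171°) = √((1 - cos 342°)/2) = 0.1564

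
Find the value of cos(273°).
cos(273°) = 0.05234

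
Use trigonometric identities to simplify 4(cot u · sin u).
4(cot u · sin u) = 4(cos u) (using Quotient identity)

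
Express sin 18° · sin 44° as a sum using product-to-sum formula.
sin 18° sin 44° = (1/2)[cos(18°-44°) - cos(18°+44°)]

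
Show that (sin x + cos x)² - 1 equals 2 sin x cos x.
LHS = sin²x + 2 sin x cos x + cos²x - 1 = (sin²x + cos²x) + 2 sin x cos x - 1 = 1 + 2 sin x cos x - 1 = 2 sin x cos x = RHS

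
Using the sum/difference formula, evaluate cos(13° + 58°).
cos(13° + 58°) = cos 13° cos 58° - sin 13° sin 58° = 0.3256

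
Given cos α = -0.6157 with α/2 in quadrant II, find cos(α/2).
cos(α/2) = ±√((1 + cos α)/2); negative since α/2 ∈ QII, so cos(α/2) = -0.4383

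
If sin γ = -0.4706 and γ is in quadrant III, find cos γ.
cos γ = -0.8823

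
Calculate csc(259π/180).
csc(259π/180) = -1.019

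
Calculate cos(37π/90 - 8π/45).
cos(37π/90 - 8π/45) = cos 37π/90 cos 8π/45 + sin 37π/90 sin 8π/45 = 0.7431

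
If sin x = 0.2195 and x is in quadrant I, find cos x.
cos x = 0.9756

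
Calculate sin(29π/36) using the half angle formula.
sin(29π/36) = √((1 - cos 29π/18)/2) = 0.5736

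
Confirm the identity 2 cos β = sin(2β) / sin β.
RHS = 2 sin β cos β / sin β = 2 cos β = LHS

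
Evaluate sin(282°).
sin(282°) = -0.9781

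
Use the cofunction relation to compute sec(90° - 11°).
sec(90° - 11°) = csc(11°) = 5.241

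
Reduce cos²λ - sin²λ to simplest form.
cos²λ - sin²λ = cos(2λ) (using Double angle)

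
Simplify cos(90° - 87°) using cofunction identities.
cos(90° - 87°) = sin(87°)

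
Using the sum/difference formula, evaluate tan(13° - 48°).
tan(13° - 48°) = (tan 13° - tan 48°)/(1 + tan 13° tan 48°) = -0.7002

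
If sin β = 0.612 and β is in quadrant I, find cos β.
cos β = 0.7909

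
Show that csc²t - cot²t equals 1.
LHS = 1/sin²t - cos²t/sin²t = (1 - cos²t)/sin²t = sin²t/sin²t = 1 = RHS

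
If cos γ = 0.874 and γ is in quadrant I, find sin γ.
sin γ = 0.4859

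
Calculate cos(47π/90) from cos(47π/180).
cos(47π/90) = cos²47π/180 - sin²47π/180 = -0.06976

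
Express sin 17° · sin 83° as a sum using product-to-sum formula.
sin 17° sin 83° = (1/2)[cos(17°-83°) - cos(17°+83°)]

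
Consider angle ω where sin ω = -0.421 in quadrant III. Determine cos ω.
cos ω = ±√(1 - sin²ω) = -0.9071 (negative in QIII)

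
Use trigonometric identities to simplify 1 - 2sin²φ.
1 - 2sin²φ = cos(2φ) (using Double angle)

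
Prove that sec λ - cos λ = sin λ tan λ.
LHS = 1/cos λ - cos λ = (1 - cos²λ)/cos λ = sin²λ/cos λ = sin λ · (sin λ/cos λ) = sin λ tan λ = RHS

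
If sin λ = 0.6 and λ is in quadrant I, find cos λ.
cos λ = 0.8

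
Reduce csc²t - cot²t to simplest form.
csc²t - cot²t = 1 (using Pythagorean identity)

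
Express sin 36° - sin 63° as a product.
sin 36° - sin 63° = 2 cos(49.5°) sin(-13.5°)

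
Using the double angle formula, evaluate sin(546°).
sin(546°) = 2 sin 273° cos 273° = -0.1045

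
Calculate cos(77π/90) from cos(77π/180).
cos(77π/90) = cos²77π/180 - sin²77π/180 = -0.8988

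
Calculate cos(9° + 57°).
cos(9° + 57°) = cos 9° cos 57° - sin 9° sin 57° = 0.4067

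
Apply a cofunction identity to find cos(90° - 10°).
cos(90° - 10°) = sin(10°) = 0.1736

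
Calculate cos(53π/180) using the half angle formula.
cos(53π/180) = √((1 + cos 53π/90)/2) = 0.6018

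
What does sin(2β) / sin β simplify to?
sin(2β) / sin β = 2 cos β (using Double angle)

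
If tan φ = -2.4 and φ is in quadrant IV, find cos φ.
cos φ = 0.3846 (using tan²φ + 1 = sec²φ)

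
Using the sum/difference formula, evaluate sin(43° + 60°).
sin(43° + 60°) = sin 43° cos 60° + cos 43° sin 60° = 0.9744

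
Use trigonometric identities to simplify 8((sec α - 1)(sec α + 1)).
8((sec α - 1)(sec α + 1)) = 8(tan²α) (using Diff. of squares)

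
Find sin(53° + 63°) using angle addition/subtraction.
sin(53° + 63°) = sin 53° cos 63° + cos 53° sin 63° = 0.8988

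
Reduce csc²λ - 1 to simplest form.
csc²λ - 1 = cot²λ (using Pythagorean identity)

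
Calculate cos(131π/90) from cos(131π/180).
cos(131π/90) = cos²131π/180 - sin²131π/180 = -0.1392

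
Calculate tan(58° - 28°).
tan(58° - 28°) = (tan 58° - tan 28°)/(1 + tan 58° tan 28°) = √3/3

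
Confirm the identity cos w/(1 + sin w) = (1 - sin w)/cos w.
RHS = (1 - sin w)(1 + sin w) / (cos w(1 + sin w)) = (1 - sin²w) / (cos w(1 + sin w)) = cos²w / (cos w(1 + sin w)) = cos w/(1 + sin w) = LHS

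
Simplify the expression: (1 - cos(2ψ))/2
(1 - cos(2ψ))/2 = sin²ψ (using Power reduction)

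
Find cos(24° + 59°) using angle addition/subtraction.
cos(24° + 59°) = cos 24° cos 59° - sin 24° sin 59° = 0.1219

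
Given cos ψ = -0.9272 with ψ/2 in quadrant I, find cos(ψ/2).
cos(ψ/2) = ±√((1 + cos ψ)/2); positive since ψ/2 ∈ QI, so cos(ψ/2) = 0.1908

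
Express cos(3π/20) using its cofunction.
cos(3π/20) = sin(π/2 - 3π/20) = sin(7π/20)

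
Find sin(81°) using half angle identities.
sin(81°) = √((1 - cos 162°)/2) = 0.9877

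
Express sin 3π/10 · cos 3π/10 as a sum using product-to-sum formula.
sin 3π/10 cos 3π/10 = (1/2)[sin(3π/10+3π/10) + sin(3π/10-3π/10)]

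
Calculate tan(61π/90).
tan(61π/90) = -1.6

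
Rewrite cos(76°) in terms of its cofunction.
cos(76°) = sin(90° - 76°) = sin(14°)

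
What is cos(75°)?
cos(75°) = (√6-√2)/4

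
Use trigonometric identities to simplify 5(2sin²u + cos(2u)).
5(2sin²u + cos(2u)) = 5 (using Double angle)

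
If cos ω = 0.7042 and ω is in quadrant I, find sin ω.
sin ω = 0.71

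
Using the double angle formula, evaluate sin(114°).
sin(114°) = 2 sin 57° cos 57° = 0.9135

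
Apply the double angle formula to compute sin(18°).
sin(18°) = 2 sin 9° cos 9° = 0.309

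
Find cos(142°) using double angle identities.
cos(142°) = cos²71° - sin²71° = -0.788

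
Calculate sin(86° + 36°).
sin(86° + 36°) = sin 86° cos 36° + cos 86° sin 36° = 0.848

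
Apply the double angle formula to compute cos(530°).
cos(530°) = cos²265° - sin²265° = -0.9848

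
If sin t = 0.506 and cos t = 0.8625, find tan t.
tan t = sin t / cos t = 0.5867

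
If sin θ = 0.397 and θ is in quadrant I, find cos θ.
cos θ = 0.9178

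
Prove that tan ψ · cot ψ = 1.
LHS = (sin ψ/cos ψ) · (cos ψ/sin ψ) = 1 = RHS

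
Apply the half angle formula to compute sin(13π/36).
sin(13π/36) = √((1 - cos 13π/18)/2) = 0.9063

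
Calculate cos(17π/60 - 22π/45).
cos(17π/60 - 22π/45) = cos 17π/60 cos 22π/45 + sin 17π/60 sin 22π/45 = 0.7986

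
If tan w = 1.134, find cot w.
cot w = 1/tan w = 0.8818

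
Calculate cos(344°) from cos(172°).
cos(344°) = cos²172° - sin²172° = 0.9613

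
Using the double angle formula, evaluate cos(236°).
cos(236°) = 1 - 2sin²118° = -0.5592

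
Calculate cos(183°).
cos(183°) = -0.9986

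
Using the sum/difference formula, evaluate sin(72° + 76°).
sin(72° + 76°) = sin 72° cos 76° + cos 72° sin 76° = 0.5299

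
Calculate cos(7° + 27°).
cos(7° + 27°) = cos 7° cos 27° - sin 7° sin 27° = 0.829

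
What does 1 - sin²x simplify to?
1 - sin²x = cos²x (using Pythagorean identity)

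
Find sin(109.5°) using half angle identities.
sin(109.5°) = √((1 - cos 219°)/2) = 0.9426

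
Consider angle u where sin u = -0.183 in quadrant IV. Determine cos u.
cos u = √(1 - sin²u) = 0.9831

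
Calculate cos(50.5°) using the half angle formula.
cos(50.5°) = √((1 + cos 101°)/2) = 0.6361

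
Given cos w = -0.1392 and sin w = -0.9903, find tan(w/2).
tan(w/2) = sin w / (1 + cos w) = -1.15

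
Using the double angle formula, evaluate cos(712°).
cos(712°) = cos²356° - sin²356° = 0.9903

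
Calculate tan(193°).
tan(193°) = 0.2309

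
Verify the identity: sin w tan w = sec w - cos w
RHS = 1/cos w - cos w = (1 - cos²w)/cos w = sin²w/cos w = sin w · (sin w/cos w) = sin w tan w = LHS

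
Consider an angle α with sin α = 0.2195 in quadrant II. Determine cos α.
cos α = ±√(1 - sin²α) = -0.9756 (negative in QII)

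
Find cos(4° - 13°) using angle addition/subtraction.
cos(4° - 13°) = cos 4° cos 13° + sin 4° sin 13° = 0.9877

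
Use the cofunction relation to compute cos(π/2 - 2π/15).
cos(π/2 - 2π/15) = sin(2π/15) = 0.4067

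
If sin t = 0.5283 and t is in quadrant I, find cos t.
cos t = 0.8491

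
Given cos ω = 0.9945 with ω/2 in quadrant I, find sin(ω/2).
sin(ω/2) = ±√((1 - cos ω)/2); positive since ω/2 ∈ QI, so sin(ω/2) = 0.05244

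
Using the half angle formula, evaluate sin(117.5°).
sin(117.5°) = √((1 - cos 235°)/2) = 0.887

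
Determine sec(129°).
sec(129°) = -1.589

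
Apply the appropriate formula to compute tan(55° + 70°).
tan(55° + 70°) = (tan 55° + tan 70°)/(1 - tan 55° tan 70°) = -1.428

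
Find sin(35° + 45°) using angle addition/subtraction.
sin(35° + 45°) = sin 35° cos 45° + cos 35° sin 45° = 0.9848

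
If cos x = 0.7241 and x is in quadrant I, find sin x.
sin x = 0.6897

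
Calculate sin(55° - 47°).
sin(55° - 47°) = sin 55° cos 47° - cos 55° sin 47° = 0.1392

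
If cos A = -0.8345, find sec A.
sec A = 1/cos A = -1.198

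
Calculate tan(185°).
tan(185°) = 0.08749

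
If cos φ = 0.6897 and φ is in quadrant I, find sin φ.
sin φ = 0.7241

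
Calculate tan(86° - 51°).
tan(86° - 51°) = (tan 86° - tan 51°)/(1 + tan 86° tan 51°) = 0.7002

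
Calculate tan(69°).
tan(69°) = 2.605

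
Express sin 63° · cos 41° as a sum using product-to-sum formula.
sin 63° cos 41° = (1/2)[sin(63°+41°) + sin(63°-41°)]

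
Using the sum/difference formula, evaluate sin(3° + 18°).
sin(3° + 18°) = sin 3° cos 18° + cos 3° sin 18° = 0.3584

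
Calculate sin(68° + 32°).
sin(68° + 32°) = sin 68° cos 32° + cos 68° sin 32° = 0.9848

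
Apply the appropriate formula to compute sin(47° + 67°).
sin(47° + 67°) = sin 47° cos 67° + cos 47° sin 67° = 0.9135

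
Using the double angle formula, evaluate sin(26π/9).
sin(26π/9) = 2 sin 13π/9 cos 13π/9 = 0.342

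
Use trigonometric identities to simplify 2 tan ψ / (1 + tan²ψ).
2 tan ψ / (1 + tan²ψ) = sin(2ψ) (using Double angle)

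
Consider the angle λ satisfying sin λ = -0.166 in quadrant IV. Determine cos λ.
cos λ = √(1 - sin²λ) = 0.9861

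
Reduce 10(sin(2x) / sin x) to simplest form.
10(sin(2x) / sin x) = 10(2 cos x) (using Double angle)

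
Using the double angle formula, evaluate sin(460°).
sin(460°) = 2 sin 230° cos 230° = 0.9848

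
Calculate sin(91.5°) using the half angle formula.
sin(91.5°) = √((1 - cos 183°)/2) = 0.9997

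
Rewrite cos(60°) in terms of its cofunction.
cos(60°) = sin(90° - 60°) = sin(30°)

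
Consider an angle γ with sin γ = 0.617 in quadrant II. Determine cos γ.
cos γ = ±√(1 - sin²γ) = -0.787 (negative in QII)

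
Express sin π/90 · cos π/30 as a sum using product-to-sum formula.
sin π/90 cos π/30 = (1/2)[sin(π/90+π/30) + sin(π/90-π/30)]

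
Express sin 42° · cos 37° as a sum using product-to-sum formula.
sin 42° cos 37° = (1/2)[sin(42°+37°) + sin(42°-37°)]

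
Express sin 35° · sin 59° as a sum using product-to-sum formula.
sin 35° sin 59° = (1/2)[cos(35°-59°) - cos(35°+59°)]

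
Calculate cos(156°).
cos(156°) = -0.9135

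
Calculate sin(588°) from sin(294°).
sin(588°) = 2 sin 294° cos 294° = -0.7431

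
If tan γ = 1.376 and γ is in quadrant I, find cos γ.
cos γ = 0.5879 (using tan²γ + 1 = sec²γ)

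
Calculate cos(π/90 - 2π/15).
cos(π/90 - 2π/15) = cos π/90 cos 2π/15 + sin π/90 sin 2π/15 = 0.9272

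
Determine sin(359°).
sin(359°) = -0.01745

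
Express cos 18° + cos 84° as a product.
cos 18° + cos 84° = 2 cos(51°) cos(-33°)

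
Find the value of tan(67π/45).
tan(67π/45) = 28.64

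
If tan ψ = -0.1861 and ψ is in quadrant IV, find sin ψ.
sin ψ = -0.183 (using tan²ψ + 1 = sec²ψ)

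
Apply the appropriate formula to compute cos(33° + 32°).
cos(33° + 32°) = cos 33° cos 32° - sin 33° sin 32° = 0.4226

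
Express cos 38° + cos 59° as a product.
cos 38° + cos 59° = 2 cos(48.5°) cos(-10.5°)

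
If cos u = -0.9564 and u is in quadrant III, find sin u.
sin u = -0.2921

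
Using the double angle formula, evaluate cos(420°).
cos(420°) = cos²210° - sin²210° = 1/2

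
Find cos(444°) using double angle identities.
cos(444°) = 1 - 2sin²222° = 0.1045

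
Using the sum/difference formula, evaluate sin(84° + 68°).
sin(84° + 68°) = sin 84° cos 68° + cos 84° sin 68° = 0.4695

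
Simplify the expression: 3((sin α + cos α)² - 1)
3((sin α + cos α)² - 1) = 3(sin(2α)) (using Pythagorean + double angle)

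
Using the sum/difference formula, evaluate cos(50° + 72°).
cos(50° + 72°) = cos 50° cos 72° - sin 50° sin 72° = -0.5299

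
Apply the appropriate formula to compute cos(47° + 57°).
cos(47° + 57°) = cos 47° cos 57° - sin 47° sin 57° = -0.2419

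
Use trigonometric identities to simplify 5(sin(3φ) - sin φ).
5(sin(3φ) - sin φ) = 5(2 cos(2φ) sin φ) (using Sum-to-product)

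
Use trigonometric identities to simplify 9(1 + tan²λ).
9(1 + tan²λ) = 9(sec²λ) (using Pythagorean identity)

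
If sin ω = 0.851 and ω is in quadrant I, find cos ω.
cos ω = 0.5252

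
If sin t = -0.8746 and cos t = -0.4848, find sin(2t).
sin(2t) = 2 sin t cos t = 0.848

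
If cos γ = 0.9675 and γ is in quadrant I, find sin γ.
sin γ = 0.2529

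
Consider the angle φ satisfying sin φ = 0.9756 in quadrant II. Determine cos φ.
cos φ = ±√(1 - sin²φ) = -0.2196 (negative in QII)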